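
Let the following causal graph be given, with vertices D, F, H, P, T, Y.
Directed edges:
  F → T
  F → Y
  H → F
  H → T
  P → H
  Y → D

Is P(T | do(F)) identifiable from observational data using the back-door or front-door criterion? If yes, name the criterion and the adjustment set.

P(T|do(F)): backdoor, adjust for {H}.

desc(F)\{F}={D,T,Y}; candidates ⊆ {H,P}.
size 0: {}; under {} F still reaches {H,P,T} ∋ T.
{H}: F⊥T given {H} in G with F→· removed — back-door holds.
P(T|do(F)) = Σ_{H} P(T|F,H)·P(H).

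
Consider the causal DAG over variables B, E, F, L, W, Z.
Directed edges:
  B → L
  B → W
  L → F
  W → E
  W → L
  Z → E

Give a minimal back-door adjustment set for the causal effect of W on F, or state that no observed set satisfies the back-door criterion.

W→F: minimal back-door set {B}.

desc(W)\{W}={E,F,L}; candidates ⊆ {B,Z}.
size 0: {}; under {} W still reaches {B,F,L} ∋ F.
{B}: W⊥F given {B} in G with W→· removed — back-door holds.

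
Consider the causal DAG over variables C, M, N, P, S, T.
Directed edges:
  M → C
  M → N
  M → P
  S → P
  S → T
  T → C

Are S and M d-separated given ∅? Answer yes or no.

Bayes-Ball from S | ∅ reaches {C,P,T}.
M ∉ reach(S|∅) ⇒ S ⊥ M | ∅.

Yes — S ⊥ M | ∅.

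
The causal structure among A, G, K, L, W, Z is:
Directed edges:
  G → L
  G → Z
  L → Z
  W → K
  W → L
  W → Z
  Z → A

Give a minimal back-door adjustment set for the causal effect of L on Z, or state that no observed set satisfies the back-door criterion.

desc(L)\{L}={A,Z}; candidates ⊆ {G,K,W}.
size 0: {}; under {} L still reaches {A,G,K,W,Z} ∋ Z.
size 1: {G}, {K}, {W}; under {G} L still reaches {A,K,W,Z} ∋ Z.
{G,W}: L⊥Z given {G,W} in G with L→· removed — back-door holds.

L→Z: minimal back-door set {G, W}.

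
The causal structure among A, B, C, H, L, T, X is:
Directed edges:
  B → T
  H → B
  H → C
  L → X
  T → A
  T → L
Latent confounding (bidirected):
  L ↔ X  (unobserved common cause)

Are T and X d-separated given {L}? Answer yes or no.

Bayes-Ball from T | {L} reaches {A,B,C,H,X}.
X ∈ reach(T|{L}) ⇒ T ⊥̸ X | {L}.

No — T and X are d-connected given {L}.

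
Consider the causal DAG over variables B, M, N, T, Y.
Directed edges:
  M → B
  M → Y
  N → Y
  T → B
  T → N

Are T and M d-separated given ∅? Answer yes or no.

Yes — T ⊥ M | ∅.

Bayes-Ball from T | ∅ reaches {B,N,Y}.
M ∉ reach(T|∅) ⇒ T ⊥ M | ∅.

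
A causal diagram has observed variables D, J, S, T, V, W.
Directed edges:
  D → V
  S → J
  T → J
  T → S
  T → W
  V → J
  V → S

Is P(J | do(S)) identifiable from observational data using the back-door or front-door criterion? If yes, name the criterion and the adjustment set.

desc(S)\{S}={J}; candidates ⊆ {D,T,V,W}.
size 0: {}; under {} S still reaches {D,J,T,V,W} ∋ J.
size 1: {D}, {T}, {V} …(+1); under {D} S still reaches {J,T,V,W} ∋ J.
{T,V}: S⊥J given {T,V} in G with S→· removed — back-door holds.
P(J|do(S)) = Σ_{T,V} P(J|S,T,V)·P(T,V).

P(J|do(S)): backdoor, adjust for {T, V}.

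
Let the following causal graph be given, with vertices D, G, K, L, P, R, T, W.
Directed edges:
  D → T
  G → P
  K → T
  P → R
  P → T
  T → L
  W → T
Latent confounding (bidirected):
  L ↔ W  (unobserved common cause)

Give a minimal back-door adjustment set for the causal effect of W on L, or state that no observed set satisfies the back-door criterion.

W→L: no observed back-door set.

desc(W)\{W}={L,T}; candidates ⊆ {D,G,K,P,R}.
W↔L: latent back-door arc(s) into W.
size 0: {}; under {} W still reaches {L} ∋ L.
size 1: {D}, {G}, {K} …(+2); under {D} W still reaches {L} ∋ L.
size 2: {D,G}, {D,K}, {D,P} …(+7); under {D,G} W still reaches {L} ∋ L.
W↔L cannot be blocked by any observed set — no back-door set.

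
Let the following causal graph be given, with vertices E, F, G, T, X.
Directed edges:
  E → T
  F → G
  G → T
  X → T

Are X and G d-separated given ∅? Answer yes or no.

Yes — X ⊥ G | ∅.

Bayes-Ball from X | ∅ reaches {T}.
G ∉ reach(X|∅) ⇒ X ⊥ G | ∅.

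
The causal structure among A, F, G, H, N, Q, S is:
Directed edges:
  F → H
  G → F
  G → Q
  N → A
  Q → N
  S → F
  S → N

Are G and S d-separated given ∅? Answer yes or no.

Yes — G ⊥ S | ∅.

Bayes-Ball from G | ∅ reaches {A,F,H,N,Q}.
S ∉ reach(G|∅) ⇒ G ⊥ S | ∅.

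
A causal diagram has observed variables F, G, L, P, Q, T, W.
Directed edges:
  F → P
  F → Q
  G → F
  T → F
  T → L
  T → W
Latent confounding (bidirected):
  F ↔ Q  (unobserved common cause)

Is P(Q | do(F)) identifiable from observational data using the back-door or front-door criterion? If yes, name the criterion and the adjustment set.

P(Q|do(F)): not identifiable (no BD/FD set).

desc(F)\{F}={P,Q}; candidates ⊆ {G,L,T,W}.
F↔Q: latent back-door arc(s) into F.
size 0: {}; under {} F still reaches {G,L,Q,T,W} ∋ Q.
size 1: {G}, {L}, {T} …(+1); under {G} F still reaches {L,Q,T,W} ∋ Q.
size 2: {G,L}, {G,T}, {G,W} …(+3); under {G,L} F still reaches {Q,T,W} ∋ Q.
F↔Q cannot be blocked by any observed set — no back-door set.
No mediator lies on a directed F→…→Q path.
Neither criterion identifies P(Q|do(F)) in this graph.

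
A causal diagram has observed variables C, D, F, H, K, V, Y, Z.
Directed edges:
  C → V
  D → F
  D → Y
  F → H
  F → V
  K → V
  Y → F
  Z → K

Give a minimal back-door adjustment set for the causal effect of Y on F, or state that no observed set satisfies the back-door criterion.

desc(Y)\{Y}={F,H,V}; candidates ⊆ {C,D,K,Z}.
size 0: {}; under {} Y still reaches {D,F,H,V} ∋ F.
{D}: Y⊥F given {D} in G with Y→· removed — back-door holds.

Y→F: minimal back-door set {D}.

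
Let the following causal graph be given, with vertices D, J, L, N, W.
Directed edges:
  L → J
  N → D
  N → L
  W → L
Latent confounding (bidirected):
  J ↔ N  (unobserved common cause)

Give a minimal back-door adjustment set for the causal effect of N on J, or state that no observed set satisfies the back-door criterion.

desc(N)\{N}={D,J,L}; candidates ⊆ {W}.
N↔J: latent back-door arc(s) into N.
size 0: {}; under {} N still reaches {J} ∋ J.
size 1: {W}; under {W} N still reaches {J} ∋ J.
N↔J cannot be blocked by any observed set — no back-door set.

N→J: no observed back-door set.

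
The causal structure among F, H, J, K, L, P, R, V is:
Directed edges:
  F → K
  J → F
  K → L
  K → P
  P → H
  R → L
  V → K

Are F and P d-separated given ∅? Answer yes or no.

No — F and P are d-connected given ∅.

Bayes-Ball from F | ∅ reaches {H,J,K,L,P}.
P ∈ reach(F|∅) ⇒ F ⊥̸ P | ∅.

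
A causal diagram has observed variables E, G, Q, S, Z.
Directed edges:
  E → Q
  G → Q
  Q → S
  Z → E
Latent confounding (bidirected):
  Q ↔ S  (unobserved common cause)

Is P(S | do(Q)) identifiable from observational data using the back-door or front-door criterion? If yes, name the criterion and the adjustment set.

desc(Q)\{Q}={S}; candidates ⊆ {E,G,Z}.
Q↔S: latent back-door arc(s) into Q.
size 0: {}; under {} Q still reaches {E,G,S,Z} ∋ S.
size 1: {E}, {G}, {Z}; under {E} Q still reaches {G,S} ∋ S.
size 2: {E,G}, {E,Z}, {G,Z}; under {E,G} Q still reaches {S} ∋ S.
Q↔S cannot be blocked by any observed set — no back-door set.
No mediator lies on a directed Q→…→S path.
Neither criterion identifies P(S|do(Q)) in this graph.

P(S|do(Q)): not identifiable (no BD/FD set).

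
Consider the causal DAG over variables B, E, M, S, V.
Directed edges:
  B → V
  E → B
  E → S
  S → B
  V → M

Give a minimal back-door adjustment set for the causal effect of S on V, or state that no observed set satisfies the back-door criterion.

S→V: minimal back-door set {E}.

desc(S)\{S}={B,M,V}; candidates ⊆ {E}.
size 0: {}; under {} S still reaches {B,E,M,V} ∋ V.
{E}: S⊥V given {E} in G with S→· removed — back-door holds.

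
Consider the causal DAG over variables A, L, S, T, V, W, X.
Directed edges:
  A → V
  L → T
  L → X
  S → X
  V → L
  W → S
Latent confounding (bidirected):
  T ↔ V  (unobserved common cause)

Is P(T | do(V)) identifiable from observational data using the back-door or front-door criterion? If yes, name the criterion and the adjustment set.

P(T|do(V)): frontdoor, adjust for {L}.

desc(V)\{V}={L,T,X}; candidates ⊆ {A,S,W}.
V↔T: latent back-door arc(s) into V.
size 0: {}; under {} V still reaches {A,T} ∋ T.
size 1: {A}, {S}, {W}; under {A} V still reaches {T} ∋ T.
size 2: {A,S}, {A,W}, {S,W}; under {A,S} V still reaches {T} ∋ T.
V↔T cannot be blocked by any observed set — no back-door set.
{L}: (i) intercepts every directed V→T path; (ii) no back-door V→{L}; (iii) {V} blocks every back-door {L}→T. Front-door holds.
P(T|do(V)) = Σ_{L} P(L|V) Σ_{V'} P(T|L,V')P(V').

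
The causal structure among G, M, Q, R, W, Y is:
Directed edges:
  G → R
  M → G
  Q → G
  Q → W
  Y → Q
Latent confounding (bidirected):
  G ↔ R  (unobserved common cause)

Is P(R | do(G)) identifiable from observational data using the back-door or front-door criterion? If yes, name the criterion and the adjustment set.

desc(G)\{G}={R}; candidates ⊆ {M,Q,W,Y}.
G↔R: latent back-door arc(s) into G.
size 0: {}; under {} G still reaches {M,Q,R,W,Y} ∋ R.
size 1: {M}, {Q}, {W} …(+1); under {M} G still reaches {Q,R,W,Y} ∋ R.
size 2: {M,Q}, {M,W}, {M,Y} …(+3); under {M,Q} G still reaches {R} ∋ R.
G↔R cannot be blocked by any observed set — no back-door set.
No mediator lies on a directed G→…→R path.
Neither criterion identifies P(R|do(G)) in this graph.

P(R|do(G)): not identifiable (no BD/FD set).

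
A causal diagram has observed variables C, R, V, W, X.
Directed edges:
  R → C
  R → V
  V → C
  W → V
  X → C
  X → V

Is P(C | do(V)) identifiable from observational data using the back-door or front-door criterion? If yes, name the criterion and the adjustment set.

desc(V)\{V}={C}; candidates ⊆ {R,W,X}.
size 0: {}; under {} V still reaches {C,R,W,X} ∋ C.
size 1: {R}, {W}, {X}; under {R} V still reaches {C,W,X} ∋ C.
{R,X}: V⊥C given {R,X} in G with V→· removed — back-door holds.
P(C|do(V)) = Σ_{R,X} P(C|V,R,X)·P(R,X).

P(C|do(V)): backdoor, adjust for {R, X}.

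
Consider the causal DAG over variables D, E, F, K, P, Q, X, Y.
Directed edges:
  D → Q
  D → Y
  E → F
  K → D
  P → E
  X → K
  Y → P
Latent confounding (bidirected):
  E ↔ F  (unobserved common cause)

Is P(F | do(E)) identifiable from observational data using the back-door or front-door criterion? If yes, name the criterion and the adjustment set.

P(F|do(E)): not identifiable (no BD/FD set).

desc(E)\{E}={F}; candidates ⊆ {D,K,P,Q,X,Y}.
E↔F: latent back-door arc(s) into E.
size 0: {}; under {} E still reaches {D,F,K,P,Q,X,Y} ∋ F.
size 1: {D}, {K}, {P} …(+3); under {D} E still reaches {F,P,Y} ∋ F.
size 2: {D,K}, {D,P}, {D,Q} …(+12); under {D,K} E still reaches {F,P,Y} ∋ F.
E↔F cannot be blocked by any observed set — no back-door set.
No mediator lies on a directed E→…→F path.
Neither criterion identifies P(F|do(E)) in this graph.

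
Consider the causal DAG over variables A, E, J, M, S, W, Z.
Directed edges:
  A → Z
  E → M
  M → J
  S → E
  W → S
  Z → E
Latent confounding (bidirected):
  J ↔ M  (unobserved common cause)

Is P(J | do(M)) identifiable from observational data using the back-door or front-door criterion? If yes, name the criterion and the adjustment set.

P(J|do(M)): not identifiable (no BD/FD set).

desc(M)\{M}={J}; candidates ⊆ {A,E,S,W,Z}.
M↔J: latent back-door arc(s) into M.
size 0: {}; under {} M still reaches {A,E,J,S,W,Z} ∋ J.
size 1: {A}, {E}, {S} …(+2); under {A} M still reaches {E,J,S,W,Z} ∋ J.
size 2: {A,E}, {A,S}, {A,W} …(+7); under {A,E} M still reaches {J} ∋ J.
M↔J cannot be blocked by any observed set — no back-door set.
No mediator lies on a directed M→…→J path.
Neither criterion identifies P(J|do(M)) in this graph.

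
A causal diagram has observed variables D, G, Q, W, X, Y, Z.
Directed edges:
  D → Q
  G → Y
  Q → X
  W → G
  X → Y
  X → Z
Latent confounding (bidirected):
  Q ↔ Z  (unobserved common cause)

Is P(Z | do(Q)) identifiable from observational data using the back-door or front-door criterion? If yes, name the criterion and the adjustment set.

desc(Q)\{Q}={X,Y,Z}; candidates ⊆ {D,G,W}.
Q↔Z: latent back-door arc(s) into Q.
size 0: {}; under {} Q still reaches {D,Z} ∋ Z.
size 1: {D}, {G}, {W}; under {D} Q still reaches {Z} ∋ Z.
size 2: {D,G}, {D,W}, {G,W}; under {D,G} Q still reaches {Z} ∋ Z.
Q↔Z cannot be blocked by any observed set — no back-door set.
{X}: (i) intercepts every directed Q→Z path; (ii) no back-door Q→{X}; (iii) {Q} blocks every back-door {X}→Z. Front-door holds.
P(Z|do(Q)) = Σ_{X} P(X|Q) Σ_{Q'} P(Z|X,Q')P(Q').

P(Z|do(Q)): frontdoor, adjust for {X}.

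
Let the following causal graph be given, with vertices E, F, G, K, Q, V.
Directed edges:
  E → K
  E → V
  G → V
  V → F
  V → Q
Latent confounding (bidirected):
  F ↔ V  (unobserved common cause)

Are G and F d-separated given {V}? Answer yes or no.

Bayes-Ball from G | {V} reaches {E,F,K}.
F ∈ reach(G|{V}) ⇒ G ⊥̸ F | {V}.

No — G and F are d-connected given {V}.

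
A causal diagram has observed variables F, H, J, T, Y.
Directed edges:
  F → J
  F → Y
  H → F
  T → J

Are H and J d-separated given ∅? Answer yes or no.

Bayes-Ball from H | ∅ reaches {F,J,Y}.
J ∈ reach(H|∅) ⇒ H ⊥̸ J | ∅.

No — H and J are d-connected given ∅.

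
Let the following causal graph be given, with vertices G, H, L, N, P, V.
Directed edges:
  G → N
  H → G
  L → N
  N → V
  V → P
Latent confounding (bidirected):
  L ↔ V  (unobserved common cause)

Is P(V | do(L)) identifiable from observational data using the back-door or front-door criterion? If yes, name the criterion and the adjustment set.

desc(L)\{L}={N,P,V}; candidates ⊆ {G,H}.
L↔V: latent back-door arc(s) into L.
size 0: {}; under {} L still reaches {P,V} ∋ V.
size 1: {G}, {H}; under {G} L still reaches {P,V} ∋ V.
size 2: {G,H}; under {G,H} L still reaches {P,V} ∋ V.
L↔V cannot be blocked by any observed set — no back-door set.
{N}: (i) intercepts every directed L→V path; (ii) no back-door L→{N}; (iii) {L} blocks every back-door {N}→V. Front-door holds.
P(V|do(L)) = Σ_{N} P(N|L) Σ_{L'} P(V|N,L')P(L').

P(V|do(L)): frontdoor, adjust for {N}.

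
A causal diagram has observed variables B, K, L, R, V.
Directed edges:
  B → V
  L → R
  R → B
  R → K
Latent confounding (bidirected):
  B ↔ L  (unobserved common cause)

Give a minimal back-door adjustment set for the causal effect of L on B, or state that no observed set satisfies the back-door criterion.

desc(L)\{L}={B,K,R,V}; candidates ⊆ {—}.
L↔B: latent back-door arc(s) into L.
size 0: {}; under {} L still reaches {B,V} ∋ B.
L↔B cannot be blocked by any observed set — no back-door set.

L→B: no observed back-door set.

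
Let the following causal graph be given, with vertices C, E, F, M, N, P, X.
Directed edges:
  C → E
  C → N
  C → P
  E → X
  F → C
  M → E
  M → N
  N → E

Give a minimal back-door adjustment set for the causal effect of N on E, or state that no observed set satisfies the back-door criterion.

N→E: minimal back-door set {C, M}.

desc(N)\{N}={E,X}; candidates ⊆ {C,F,M,P}.
size 0: {}; under {} N still reaches {C,E,F,M,P,X} ∋ E.
size 1: {C}, {F}, {M} …(+1); under {C} N still reaches {E,M,X} ∋ E.
{C,M}: N⊥E given {C,M} in G with N→· removed — back-door holds.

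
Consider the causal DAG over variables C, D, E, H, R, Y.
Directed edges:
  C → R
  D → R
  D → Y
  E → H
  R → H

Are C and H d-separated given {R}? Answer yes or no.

Yes — C ⊥ H | {R}.

Bayes-Ball from C | {R} reaches {D,Y}.
H ∉ reach(C|{R}) ⇒ C ⊥ H | {R}.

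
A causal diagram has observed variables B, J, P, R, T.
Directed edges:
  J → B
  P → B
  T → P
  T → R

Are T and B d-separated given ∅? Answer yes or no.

No — T and B are d-connected given ∅.

Bayes-Ball from T | ∅ reaches {B,P,R}.
B ∈ reach(T|∅) ⇒ T ⊥̸ B | ∅.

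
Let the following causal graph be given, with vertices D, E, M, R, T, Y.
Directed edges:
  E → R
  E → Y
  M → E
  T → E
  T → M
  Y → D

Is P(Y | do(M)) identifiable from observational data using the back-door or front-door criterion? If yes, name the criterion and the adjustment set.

desc(M)\{M}={D,E,R,Y}; candidates ⊆ {T}.
size 0: {}; under {} M still reaches {D,E,R,T,Y} ∋ Y.
{T}: M⊥Y given {T} in G with M→· removed — back-door holds.
P(Y|do(M)) = Σ_{T} P(Y|M,T)·P(T).

P(Y|do(M)): backdoor, adjust for {T}.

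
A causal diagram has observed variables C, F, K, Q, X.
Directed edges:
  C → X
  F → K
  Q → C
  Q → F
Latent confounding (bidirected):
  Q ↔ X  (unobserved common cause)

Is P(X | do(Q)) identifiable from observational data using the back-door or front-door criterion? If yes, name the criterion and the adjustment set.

P(X|do(Q)): frontdoor, adjust for {C}.

desc(Q)\{Q}={C,F,K,X}; candidates ⊆ {—}.
Q↔X: latent back-door arc(s) into Q.
size 0: {}; under {} Q still reaches {X} ∋ X.
Q↔X cannot be blocked by any observed set — no back-door set.
{C}: (i) intercepts every directed Q→X path; (ii) no back-door Q→{C}; (iii) {Q} blocks every back-door {C}→X. Front-door holds.
P(X|do(Q)) = Σ_{C} P(C|Q) Σ_{Q'} P(X|C,Q')P(Q').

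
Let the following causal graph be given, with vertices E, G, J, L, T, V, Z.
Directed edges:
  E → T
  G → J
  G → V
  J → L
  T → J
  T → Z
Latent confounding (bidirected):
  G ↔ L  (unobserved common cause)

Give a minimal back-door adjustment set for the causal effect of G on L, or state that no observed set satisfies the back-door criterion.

G→L: no observed back-door set.

desc(G)\{G}={J,L,V}; candidates ⊆ {E,T,Z}.
G↔L: latent back-door arc(s) into G.
size 0: {}; under {} G still reaches {L} ∋ L.
size 1: {E}, {T}, {Z}; under {E} G still reaches {L} ∋ L.
size 2: {E,T}, {E,Z}, {T,Z}; under {E,T} G still reaches {L} ∋ L.
G↔L cannot be blocked by any observed set — no back-door set.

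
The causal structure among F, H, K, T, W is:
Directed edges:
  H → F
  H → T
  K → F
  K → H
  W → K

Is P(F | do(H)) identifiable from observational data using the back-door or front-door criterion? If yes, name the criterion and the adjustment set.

P(F|do(H)): backdoor, adjust for {K}.

desc(H)\{H}={F,T}; candidates ⊆ {K,W}.
size 0: {}; under {} H still reaches {F,K,W} ∋ F.
{K}: H⊥F given {K} in G with H→· removed — back-door holds.
P(F|do(H)) = Σ_{K} P(F|H,K)·P(K).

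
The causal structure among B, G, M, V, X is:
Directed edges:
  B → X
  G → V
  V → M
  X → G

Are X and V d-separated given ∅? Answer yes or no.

Bayes-Ball from X | ∅ reaches {B,G,M,V}.
V ∈ reach(X|∅) ⇒ X ⊥̸ V | ∅.

No — X and V are d-connected given ∅.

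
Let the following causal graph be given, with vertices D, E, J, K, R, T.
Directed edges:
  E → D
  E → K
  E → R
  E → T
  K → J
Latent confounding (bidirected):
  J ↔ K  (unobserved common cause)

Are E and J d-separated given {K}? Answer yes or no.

Bayes-Ball from E | {K} reaches {D,J,R,T}.
J ∈ reach(E|{K}) ⇒ E ⊥̸ J | {K}.

No — E and J are d-connected given {K}.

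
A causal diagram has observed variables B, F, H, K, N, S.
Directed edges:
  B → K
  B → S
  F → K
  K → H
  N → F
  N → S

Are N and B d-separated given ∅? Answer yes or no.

Bayes-Ball from N | ∅ reaches {F,H,K,S}.
B ∉ reach(N|∅) ⇒ N ⊥ B | ∅.

Yes — N ⊥ B | ∅.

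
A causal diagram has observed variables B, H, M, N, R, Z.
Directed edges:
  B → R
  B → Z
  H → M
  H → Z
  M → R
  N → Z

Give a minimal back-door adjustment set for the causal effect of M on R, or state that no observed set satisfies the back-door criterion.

M→R: minimal back-door set ∅.

desc(M)\{M}={R}; candidates ⊆ {B,H,N,Z}.
∅: M⊥R given ∅ in G with M→· removed — back-door holds.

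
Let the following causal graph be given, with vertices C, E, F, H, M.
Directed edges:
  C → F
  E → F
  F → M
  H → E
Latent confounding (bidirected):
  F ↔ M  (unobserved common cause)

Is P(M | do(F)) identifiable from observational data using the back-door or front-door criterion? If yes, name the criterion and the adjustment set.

P(M|do(F)): not identifiable (no BD/FD set).

desc(F)\{F}={M}; candidates ⊆ {C,E,H}.
F↔M: latent back-door arc(s) into F.
size 0: {}; under {} F still reaches {C,E,H,M} ∋ M.
size 1: {C}, {E}, {H}; under {C} F still reaches {E,H,M} ∋ M.
size 2: {C,E}, {C,H}, {E,H}; under {C,E} F still reaches {M} ∋ M.
F↔M cannot be blocked by any observed set — no back-door set.
No mediator lies on a directed F→…→M path.
Neither criterion identifies P(M|do(F)) in this graph.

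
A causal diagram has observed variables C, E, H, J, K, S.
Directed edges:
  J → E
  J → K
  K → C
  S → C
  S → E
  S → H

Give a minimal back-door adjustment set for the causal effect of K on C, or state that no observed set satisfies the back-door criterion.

K→C: minimal back-door set ∅.

desc(K)\{K}={C}; candidates ⊆ {E,H,J,S}.
∅: K⊥C given ∅ in G with K→· removed — back-door holds.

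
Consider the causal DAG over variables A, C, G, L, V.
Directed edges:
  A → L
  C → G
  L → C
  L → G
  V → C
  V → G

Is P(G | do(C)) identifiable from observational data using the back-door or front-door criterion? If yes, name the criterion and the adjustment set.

desc(C)\{C}={G}; candidates ⊆ {A,L,V}.
size 0: {}; under {} C still reaches {A,G,L,V} ∋ G.
size 1: {A}, {L}, {V}; under {A} C still reaches {G,L,V} ∋ G.
{L,V}: C⊥G given {L,V} in G with C→· removed — back-door holds.
P(G|do(C)) = Σ_{L,V} P(G|C,L,V)·P(L,V).

P(G|do(C)): backdoor, adjust for {L, V}.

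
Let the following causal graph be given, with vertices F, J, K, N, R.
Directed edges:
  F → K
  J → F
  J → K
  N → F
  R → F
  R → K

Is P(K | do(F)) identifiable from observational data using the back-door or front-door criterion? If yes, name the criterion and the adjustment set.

P(K|do(F)): backdoor, adjust for {J, R}.

desc(F)\{F}={K}; candidates ⊆ {J,N,R}.
size 0: {}; under {} F still reaches {J,K,N,R} ∋ K.
size 1: {J}, {N}, {R}; under {J} F still reaches {K,N,R} ∋ K.
{J,R}: F⊥K given {J,R} in G with F→· removed — back-door holds.
P(K|do(F)) = Σ_{J,R} P(K|F,J,R)·P(J,R).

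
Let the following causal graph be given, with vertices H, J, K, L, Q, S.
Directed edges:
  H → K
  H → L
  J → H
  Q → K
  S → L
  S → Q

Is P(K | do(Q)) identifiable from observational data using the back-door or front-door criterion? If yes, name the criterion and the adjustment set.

desc(Q)\{Q}={K}; candidates ⊆ {H,J,L,S}.
∅: Q⊥K given ∅ in G with Q→· removed — back-door holds.
P(K|do(Q)) = P(K|Q) — no adjustment needed.

P(K|do(Q)): backdoor, adjust for ∅.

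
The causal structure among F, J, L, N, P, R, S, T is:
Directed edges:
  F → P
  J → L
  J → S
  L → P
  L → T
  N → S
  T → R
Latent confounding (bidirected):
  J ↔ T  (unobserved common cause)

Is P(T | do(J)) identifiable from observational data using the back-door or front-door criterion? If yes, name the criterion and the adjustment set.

P(T|do(J)): frontdoor, adjust for {L}.

desc(J)\{J}={L,P,R,S,T}; candidates ⊆ {F,N}.
J↔T: latent back-door arc(s) into J.
size 0: {}; under {} J still reaches {R,T} ∋ T.
size 1: {F}, {N}; under {F} J still reaches {R,T} ∋ T.
size 2: {F,N}; under {F,N} J still reaches {R,T} ∋ T.
J↔T cannot be blocked by any observed set — no back-door set.
{L}: (i) intercepts every directed J→T path; (ii) no back-door J→{L}; (iii) {J} blocks every back-door {L}→T. Front-door holds.
P(T|do(J)) = Σ_{L} P(L|J) Σ_{J'} P(T|L,J')P(J').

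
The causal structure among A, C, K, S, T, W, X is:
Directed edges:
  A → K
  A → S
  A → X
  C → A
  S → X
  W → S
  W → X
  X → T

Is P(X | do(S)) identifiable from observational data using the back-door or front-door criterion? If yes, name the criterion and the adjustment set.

desc(S)\{S}={T,X}; candidates ⊆ {A,C,K,W}.
size 0: {}; under {} S still reaches {A,C,K,T,W,X} ∋ X.
size 1: {A}, {C}, {K} …(+1); under {A} S still reaches {T,W,X} ∋ X.
{A,W}: S⊥X given {A,W} in G with S→· removed — back-door holds.
P(X|do(S)) = Σ_{A,W} P(X|S,A,W)·P(A,W).

P(X|do(S)): backdoor, adjust for {A, W}.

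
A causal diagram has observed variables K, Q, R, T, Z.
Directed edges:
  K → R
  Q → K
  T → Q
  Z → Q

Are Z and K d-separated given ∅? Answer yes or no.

No — Z and K are d-connected given ∅.

Bayes-Ball from Z | ∅ reaches {K,Q,R}.
K ∈ reach(Z|∅) ⇒ Z ⊥̸ K | ∅.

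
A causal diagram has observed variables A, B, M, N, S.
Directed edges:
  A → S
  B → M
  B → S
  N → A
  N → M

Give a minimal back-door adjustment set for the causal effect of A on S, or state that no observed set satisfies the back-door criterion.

desc(A)\{A}={S}; candidates ⊆ {B,M,N}.
∅: A⊥S given ∅ in G with A→· removed — back-door holds.

A→S: minimal back-door set ∅.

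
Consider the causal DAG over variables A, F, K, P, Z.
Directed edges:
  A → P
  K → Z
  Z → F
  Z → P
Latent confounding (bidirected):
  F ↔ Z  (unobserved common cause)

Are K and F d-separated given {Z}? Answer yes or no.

Bayes-Ball from K | {Z} reaches {F}.
F ∈ reach(K|{Z}) ⇒ K ⊥̸ F | {Z}.

No — K and F are d-connected given {Z}.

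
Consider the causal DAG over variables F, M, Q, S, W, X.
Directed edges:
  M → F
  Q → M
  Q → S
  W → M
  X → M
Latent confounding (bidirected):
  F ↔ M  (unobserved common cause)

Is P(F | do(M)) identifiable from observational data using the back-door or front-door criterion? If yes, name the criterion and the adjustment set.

desc(M)\{M}={F}; candidates ⊆ {Q,S,W,X}.
M↔F: latent back-door arc(s) into M.
size 0: {}; under {} M still reaches {F,Q,S,W,X} ∋ F.
size 1: {Q}, {S}, {W} …(+1); under {Q} M still reaches {F,W,X} ∋ F.
size 2: {Q,S}, {Q,W}, {Q,X} …(+3); under {Q,S} M still reaches {F,W,X} ∋ F.
M↔F cannot be blocked by any observed set — no back-door set.
No mediator lies on a directed M→…→F path.
Neither criterion identifies P(F|do(M)) in this graph.

P(F|do(M)): not identifiable (no BD/FD set).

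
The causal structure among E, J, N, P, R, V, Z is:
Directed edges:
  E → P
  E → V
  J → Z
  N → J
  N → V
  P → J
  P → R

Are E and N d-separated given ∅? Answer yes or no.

Bayes-Ball from E | ∅ reaches {J,P,R,V,Z}.
N ∉ reach(E|∅) ⇒ E ⊥ N | ∅.

Yes — E ⊥ N | ∅.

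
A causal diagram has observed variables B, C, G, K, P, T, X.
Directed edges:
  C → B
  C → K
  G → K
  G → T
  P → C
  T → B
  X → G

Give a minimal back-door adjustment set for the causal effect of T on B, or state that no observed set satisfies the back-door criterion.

T→B: minimal back-door set ∅.

desc(T)\{T}={B}; candidates ⊆ {C,G,K,P,X}.
∅: T⊥B given ∅ in G with T→· removed — back-door holds.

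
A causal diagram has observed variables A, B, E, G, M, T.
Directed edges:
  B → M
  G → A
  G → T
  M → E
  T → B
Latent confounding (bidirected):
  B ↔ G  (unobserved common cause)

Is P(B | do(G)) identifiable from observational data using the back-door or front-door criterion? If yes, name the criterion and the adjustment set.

desc(G)\{G}={A,B,E,M,T}; candidates ⊆ {—}.
G↔B: latent back-door arc(s) into G.
size 0: {}; under {} G still reaches {B,E,M} ∋ B.
G↔B cannot be blocked by any observed set — no back-door set.
{T}: (i) intercepts every directed G→B path; (ii) no back-door G→{T}; (iii) {G} blocks every back-door {T}→B. Front-door holds.
P(B|do(G)) = Σ_{T} P(T|G) Σ_{G'} P(B|T,G')P(G').

P(B|do(G)): frontdoor, adjust for {T}.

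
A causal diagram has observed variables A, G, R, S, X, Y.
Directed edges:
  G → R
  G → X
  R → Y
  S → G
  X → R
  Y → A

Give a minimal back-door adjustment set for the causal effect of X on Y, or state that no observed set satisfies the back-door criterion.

X→Y: minimal back-door set {G}.

desc(X)\{X}={A,R,Y}; candidates ⊆ {G,S}.
size 0: {}; under {} X still reaches {A,G,R,S,Y} ∋ Y.
{G}: X⊥Y given {G} in G with X→· removed — back-door holds.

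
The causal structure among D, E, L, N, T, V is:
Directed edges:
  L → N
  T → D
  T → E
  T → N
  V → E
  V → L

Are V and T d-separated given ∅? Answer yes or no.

Yes — V ⊥ T | ∅.

Bayes-Ball from V | ∅ reaches {E,L,N}.
T ∉ reach(V|∅) ⇒ V ⊥ T | ∅.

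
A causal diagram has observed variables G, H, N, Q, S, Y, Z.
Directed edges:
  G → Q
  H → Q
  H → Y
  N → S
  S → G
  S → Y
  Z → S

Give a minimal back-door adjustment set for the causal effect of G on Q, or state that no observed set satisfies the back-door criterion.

desc(G)\{G}={Q}; candidates ⊆ {H,N,S,Y,Z}.
∅: G⊥Q given ∅ in G with G→· removed — back-door holds.

G→Q: minimal back-door set ∅.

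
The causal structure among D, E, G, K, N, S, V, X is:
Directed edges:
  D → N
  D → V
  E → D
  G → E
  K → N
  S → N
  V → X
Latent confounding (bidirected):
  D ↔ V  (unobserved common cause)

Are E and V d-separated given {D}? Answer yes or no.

Bayes-Ball from E | {D} reaches {G,V,X}.
V ∈ reach(E|{D}) ⇒ E ⊥̸ V | {D}.

No — E and V are d-connected given {D}.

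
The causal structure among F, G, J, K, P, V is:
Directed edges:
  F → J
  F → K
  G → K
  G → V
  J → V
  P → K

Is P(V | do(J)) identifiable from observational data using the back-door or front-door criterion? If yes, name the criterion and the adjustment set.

desc(J)\{J}={V}; candidates ⊆ {F,G,K,P}.
∅: J⊥V given ∅ in G with J→· removed — back-door holds.
P(V|do(J)) = P(V|J) — no adjustment needed.

P(V|do(J)): backdoor, adjust for ∅.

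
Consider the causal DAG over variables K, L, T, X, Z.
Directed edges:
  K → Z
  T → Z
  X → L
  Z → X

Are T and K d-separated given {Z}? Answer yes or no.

Bayes-Ball from T | {Z} reaches {K}.
K ∈ reach(T|{Z}) ⇒ T ⊥̸ K | {Z}.

No — T and K are d-connected given {Z}.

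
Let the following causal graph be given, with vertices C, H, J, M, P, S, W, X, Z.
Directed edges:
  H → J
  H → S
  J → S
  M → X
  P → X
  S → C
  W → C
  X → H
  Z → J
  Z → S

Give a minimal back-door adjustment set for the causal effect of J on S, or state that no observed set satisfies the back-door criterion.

desc(J)\{J}={C,S}; candidates ⊆ {H,M,P,W,X,Z}.
size 0: {}; under {} J still reaches {C,H,M,P,S,X,Z} ∋ S.
size 1: {H}, {M}, {P} …(+3); under {H} J still reaches {C,S,Z} ∋ S.
{H,Z}: J⊥S given {H,Z} in G with J→· removed — back-door holds.

J→S: minimal back-door set {H, Z}.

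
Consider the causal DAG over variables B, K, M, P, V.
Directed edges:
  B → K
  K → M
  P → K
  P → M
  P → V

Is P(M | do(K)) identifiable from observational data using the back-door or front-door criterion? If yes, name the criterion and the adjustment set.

desc(K)\{K}={M}; candidates ⊆ {B,P,V}.
size 0: {}; under {} K still reaches {B,M,P,V} ∋ M.
{P}: K⊥M given {P} in G with K→· removed — back-door holds.
P(M|do(K)) = Σ_{P} P(M|K,P)·P(P).

P(M|do(K)): backdoor, adjust for {P}.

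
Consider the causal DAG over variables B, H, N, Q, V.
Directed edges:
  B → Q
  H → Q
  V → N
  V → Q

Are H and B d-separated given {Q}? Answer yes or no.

Bayes-Ball from H | {Q} reaches {B,N,V}.
B ∈ reach(H|{Q}) ⇒ H ⊥̸ B | {Q}.

No — H and B are d-connected given {Q}.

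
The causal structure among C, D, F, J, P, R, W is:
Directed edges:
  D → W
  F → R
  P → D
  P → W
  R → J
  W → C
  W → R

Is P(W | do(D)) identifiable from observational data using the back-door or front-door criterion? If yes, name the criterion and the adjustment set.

P(W|do(D)): backdoor, adjust for {P}.

desc(D)\{D}={C,J,R,W}; candidates ⊆ {F,P}.
size 0: {}; under {} D still reaches {C,J,P,R,W} ∋ W.
{P}: D⊥W given {P} in G with D→· removed — back-door holds.
P(W|do(D)) = Σ_{P} P(W|D,P)·P(P).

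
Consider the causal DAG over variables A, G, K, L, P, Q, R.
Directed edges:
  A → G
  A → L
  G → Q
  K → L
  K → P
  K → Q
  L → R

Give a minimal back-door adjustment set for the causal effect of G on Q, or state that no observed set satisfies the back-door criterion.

G→Q: minimal back-door set ∅.

desc(G)\{G}={Q}; candidates ⊆ {A,K,L,P,R}.
∅: G⊥Q given ∅ in G with G→· removed — back-door holds.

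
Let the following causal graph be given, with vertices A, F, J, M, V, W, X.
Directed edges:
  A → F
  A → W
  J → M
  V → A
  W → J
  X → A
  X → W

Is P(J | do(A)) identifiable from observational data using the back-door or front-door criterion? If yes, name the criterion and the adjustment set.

P(J|do(A)): backdoor, adjust for {X}.

desc(A)\{A}={F,J,M,W}; candidates ⊆ {V,X}.
size 0: {}; under {} A still reaches {J,M,V,W,X} ∋ J.
{X}: A⊥J given {X} in G with A→· removed — back-door holds.
P(J|do(A)) = Σ_{X} P(J|A,X)·P(X).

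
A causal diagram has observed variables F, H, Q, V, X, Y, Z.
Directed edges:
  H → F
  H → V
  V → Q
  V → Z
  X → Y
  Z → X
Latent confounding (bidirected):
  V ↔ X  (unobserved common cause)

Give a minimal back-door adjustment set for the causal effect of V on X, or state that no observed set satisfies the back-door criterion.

V→X: no observed back-door set.

desc(V)\{V}={Q,X,Y,Z}; candidates ⊆ {F,H}.
V↔X: latent back-door arc(s) into V.
size 0: {}; under {} V still reaches {F,H,X,Y} ∋ X.
size 1: {F}, {H}; under {F} V still reaches {H,X,Y} ∋ X.
size 2: {F,H}; under {F,H} V still reaches {X,Y} ∋ X.
V↔X cannot be blocked by any observed set — no back-door set.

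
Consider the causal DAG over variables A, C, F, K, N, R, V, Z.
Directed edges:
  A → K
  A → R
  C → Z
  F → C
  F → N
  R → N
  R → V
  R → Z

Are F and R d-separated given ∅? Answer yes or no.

Bayes-Ball from F | ∅ reaches {C,N,Z}.
R ∉ reach(F|∅) ⇒ F ⊥ R | ∅.

Yes — F ⊥ R | ∅.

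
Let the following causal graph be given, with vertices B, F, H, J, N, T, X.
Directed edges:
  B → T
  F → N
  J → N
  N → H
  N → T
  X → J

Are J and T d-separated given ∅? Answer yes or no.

No — J and T are d-connected given ∅.

Bayes-Ball from J | ∅ reaches {H,N,T,X}.
T ∈ reach(J|∅) ⇒ J ⊥̸ T | ∅.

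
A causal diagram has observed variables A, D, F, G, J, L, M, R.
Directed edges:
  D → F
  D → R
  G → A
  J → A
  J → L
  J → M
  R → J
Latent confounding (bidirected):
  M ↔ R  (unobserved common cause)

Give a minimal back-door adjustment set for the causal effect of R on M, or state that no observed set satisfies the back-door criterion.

desc(R)\{R}={A,J,L,M}; candidates ⊆ {D,F,G}.
R↔M: latent back-door arc(s) into R.
size 0: {}; under {} R still reaches {D,F,M} ∋ M.
size 1: {D}, {F}, {G}; under {D} R still reaches {M} ∋ M.
size 2: {D,F}, {D,G}, {F,G}; under {D,F} R still reaches {M} ∋ M.
R↔M cannot be blocked by any observed set — no back-door set.

R→M: no observed back-door set.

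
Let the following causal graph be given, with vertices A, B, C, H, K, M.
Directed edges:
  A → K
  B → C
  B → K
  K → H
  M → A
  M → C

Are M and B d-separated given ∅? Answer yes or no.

Yes — M ⊥ B | ∅.

Bayes-Ball from M | ∅ reaches {A,C,H,K}.
B ∉ reach(M|∅) ⇒ M ⊥ B | ∅.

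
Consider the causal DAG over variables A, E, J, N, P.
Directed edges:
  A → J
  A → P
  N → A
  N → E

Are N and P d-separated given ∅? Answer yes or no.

Bayes-Ball from N | ∅ reaches {A,E,J,P}.
P ∈ reach(N|∅) ⇒ N ⊥̸ P | ∅.

No — N and P are d-connected given ∅.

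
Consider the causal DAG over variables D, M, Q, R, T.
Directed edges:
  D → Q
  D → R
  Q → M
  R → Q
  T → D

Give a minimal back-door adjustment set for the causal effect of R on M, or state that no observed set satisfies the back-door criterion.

R→M: minimal back-door set {D}.

desc(R)\{R}={M,Q}; candidates ⊆ {D,T}.
size 0: {}; under {} R still reaches {D,M,Q,T} ∋ M.
{D}: R⊥M given {D} in G with R→· removed — back-door holds.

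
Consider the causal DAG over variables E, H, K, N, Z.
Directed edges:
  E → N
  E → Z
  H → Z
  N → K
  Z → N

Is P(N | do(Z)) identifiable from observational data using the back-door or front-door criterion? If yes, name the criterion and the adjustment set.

desc(Z)\{Z}={K,N}; candidates ⊆ {E,H}.
size 0: {}; under {} Z still reaches {E,H,K,N} ∋ N.
{E}: Z⊥N given {E} in G with Z→· removed — back-door holds.
P(N|do(Z)) = Σ_{E} P(N|Z,E)·P(E).

P(N|do(Z)): backdoor, adjust for {E}.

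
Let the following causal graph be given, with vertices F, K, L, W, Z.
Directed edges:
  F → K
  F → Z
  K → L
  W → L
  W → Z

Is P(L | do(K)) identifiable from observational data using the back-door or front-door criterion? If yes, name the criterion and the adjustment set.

desc(K)\{K}={L}; candidates ⊆ {F,W,Z}.
∅: K⊥L given ∅ in G with K→· removed — back-door holds.
P(L|do(K)) = P(L|K) — no adjustment needed.

P(L|do(K)): backdoor, adjust for ∅.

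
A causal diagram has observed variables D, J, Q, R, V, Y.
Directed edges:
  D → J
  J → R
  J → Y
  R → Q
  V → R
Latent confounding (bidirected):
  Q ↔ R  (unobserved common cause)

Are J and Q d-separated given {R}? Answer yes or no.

No — J and Q are d-connected given {R}.

Bayes-Ball from J | {R} reaches {D,Q,V,Y}.
Q ∈ reach(J|{R}) ⇒ J ⊥̸ Q | {R}.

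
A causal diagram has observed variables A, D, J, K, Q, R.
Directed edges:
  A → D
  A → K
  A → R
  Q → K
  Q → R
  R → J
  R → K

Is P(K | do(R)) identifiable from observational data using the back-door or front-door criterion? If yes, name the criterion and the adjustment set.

desc(R)\{R}={J,K}; candidates ⊆ {A,D,Q}.
size 0: {}; under {} R still reaches {A,D,K,Q} ∋ K.
size 1: {A}, {D}, {Q}; under {A} R still reaches {K,Q} ∋ K.
{A,Q}: R⊥K given {A,Q} in G with R→· removed — back-door holds.
P(K|do(R)) = Σ_{A,Q} P(K|R,A,Q)·P(A,Q).

P(K|do(R)): backdoor, adjust for {A, Q}.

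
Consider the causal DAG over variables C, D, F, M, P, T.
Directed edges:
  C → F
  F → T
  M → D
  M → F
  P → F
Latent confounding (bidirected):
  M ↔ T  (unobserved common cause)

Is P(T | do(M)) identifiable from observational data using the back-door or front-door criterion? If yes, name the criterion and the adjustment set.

desc(M)\{M}={D,F,T}; candidates ⊆ {C,P}.
M↔T: latent back-door arc(s) into M.
size 0: {}; under {} M still reaches {T} ∋ T.
size 1: {C}, {P}; under {C} M still reaches {T} ∋ T.
size 2: {C,P}; under {C,P} M still reaches {T} ∋ T.
M↔T cannot be blocked by any observed set — no back-door set.
{F}: (i) intercepts every directed M→T path; (ii) no back-door M→{F}; (iii) {M} blocks every back-door {F}→T. Front-door holds.
P(T|do(M)) = Σ_{F} P(F|M) Σ_{M'} P(T|F,M')P(M').

P(T|do(M)): frontdoor, adjust for {F}.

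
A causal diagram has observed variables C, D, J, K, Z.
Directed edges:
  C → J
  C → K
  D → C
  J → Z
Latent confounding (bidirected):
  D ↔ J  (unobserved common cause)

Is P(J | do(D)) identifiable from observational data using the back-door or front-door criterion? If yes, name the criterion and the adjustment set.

P(J|do(D)): frontdoor, adjust for {C}.

desc(D)\{D}={C,J,K,Z}; candidates ⊆ {—}.
D↔J: latent back-door arc(s) into D.
size 0: {}; under {} D still reaches {J,Z} ∋ J.
D↔J cannot be blocked by any observed set — no back-door set.
{C}: (i) intercepts every directed D→J path; (ii) no back-door D→{C}; (iii) {D} blocks every back-door {C}→J. Front-door holds.
P(J|do(D)) = Σ_{C} P(C|D) Σ_{D'} P(J|C,D')P(D').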